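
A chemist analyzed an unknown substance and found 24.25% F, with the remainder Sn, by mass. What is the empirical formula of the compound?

F2Sn

Assume 100 g: 24.25 g F, 75.75 g Sn.
Moles — F: 24.25 / 19.00 = 1.276 mol; Sn: 75.75 / 118.71 = 0.6381 mol
Smallest is Sn at 0.6381 mol; normalising gives F 2.000, Sn 1.000
≈ 2:1 → F2Sn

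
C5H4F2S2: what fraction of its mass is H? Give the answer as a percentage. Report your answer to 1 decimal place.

2.4%

Molar mass = 5(12.01) + 4(1.008) + 2(19.00) + 2(32.07) = 166.222 g/mol
Mass of H per mole = 4 × 1.008 = 4.032 g
% H = 4.032 / 166.222 × 100 = 2.4%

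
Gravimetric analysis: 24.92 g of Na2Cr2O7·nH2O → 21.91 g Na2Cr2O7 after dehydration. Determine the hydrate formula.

Mass of water lost = 24.92 − 21.91 = 3.01 g → 3.01 / 18.02 = 0.167 mol H2O
Molar mass of Na2Cr2O7 = 261.98 g/mol → mol Na2Cr2O7 = 21.91 / 261.98 = 0.08363
n = 0.167 / 0.08363 = 2.00 ≈ 2 → Na2Cr2O7·2H2O

Na2Cr2O7·2H2O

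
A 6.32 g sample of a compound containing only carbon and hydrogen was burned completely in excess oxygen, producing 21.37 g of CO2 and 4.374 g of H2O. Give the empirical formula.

CH

mol C = 21.37 / 44.01 = 0.4856; mass C = 0.4856 × 12.01 = 5.832 g
mol H = 2 × (4.374 / 18.02) = 0.4855; mass H = 0.4855 × 1.008 = 0.4893 g
Ratios (÷ 0.4855): C 1.000, H 1.000
Ratio ≈ 1:1, so the empirical formula is CH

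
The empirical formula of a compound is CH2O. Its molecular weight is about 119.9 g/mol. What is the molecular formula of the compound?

C4H8O4

Empirical-formula mass = 30.03 g/mol
n = 119.9 / 30.03 = 3.99 ≈ 4
Molecular formula = (CH2O)4 = C4H8O4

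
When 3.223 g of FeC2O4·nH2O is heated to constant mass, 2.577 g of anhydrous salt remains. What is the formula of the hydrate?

Mass of water lost = 3.223 − 2.577 = 0.646 g → 0.646 / 18.02 = 0.03585 mol H2O
Molar mass of FeC2O4 = 143.87 g/mol → mol FeC2O4 = 2.577 / 143.87 = 0.01791
n = 0.03585 / 0.01791 = 2.00 ≈ 2 → FeC2O4·2H2O

FeC2O4·2H2O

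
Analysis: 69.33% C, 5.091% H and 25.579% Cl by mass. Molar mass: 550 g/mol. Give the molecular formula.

Assume 100 g: 69.33 g C, 5.091 g H, 25.579 g Cl.
Moles — C: 69.33 / 12.01 = 5.773 mol; H: 5.091 / 1.008 = 5.051 mol; Cl: 25.579 / 35.45 = 0.7216 mol
Smallest is Cl at 0.7216 mol; normalising gives C 8.000, H 7.000, Cl 1.000
≈ 8:7:1 → C8H7Cl
Empirical-formula mass = 138.59 g/mol
n = 550 / 138.59 = 3.97 ≈ 4
Molecular formula = (C8H7Cl)×4 = C32H28Cl4

C32H28Cl4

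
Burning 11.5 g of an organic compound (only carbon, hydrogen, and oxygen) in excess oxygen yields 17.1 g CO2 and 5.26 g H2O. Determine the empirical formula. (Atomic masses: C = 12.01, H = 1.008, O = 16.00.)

mol C = 17.1 / 44.01 = 0.3885; mass C = 0.3885 × 12.01 = 4.666 g
mol H = 2 × (5.26 / 18.02) = 0.5838; mass H = 0.5838 × 1.008 = 0.5885 g
mass O = 11.5 − (5.255) = 6.245 g → mol O = 0.3903
Smallest is C at 0.3885 mol; normalising gives C 1.000, H 1.503, O 1.005
×2: C 2.00, H 3.01, O 2.01 → C2H3O2

C2H3O2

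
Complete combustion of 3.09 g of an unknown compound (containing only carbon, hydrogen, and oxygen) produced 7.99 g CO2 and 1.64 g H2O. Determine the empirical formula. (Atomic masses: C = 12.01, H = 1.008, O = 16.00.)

C4H4O

mol C = 7.99 / 44.01 = 0.1815; mass C = 0.1815 × 12.01 = 2.180 g
mol H = 2 × (1.64 / 18.02) = 0.1820; mass H = 0.1820 × 1.008 = 0.1835 g
mass O = 3.09 − (2.364) = 0.7261 g → mol O = 0.04538
Divide by the smallest (0.04538 mol O): C 4.000, H 4.011, O 1.000
→ C4H4O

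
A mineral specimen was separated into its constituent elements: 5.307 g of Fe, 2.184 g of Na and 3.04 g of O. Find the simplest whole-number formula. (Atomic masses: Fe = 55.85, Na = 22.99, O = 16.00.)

FeNaO2

n(Fe) = 5.307/55.85 = 0.09502, n(Na) = 2.184/22.99 = 0.095, n(O) = 3.04/16.00 = 0.19
Divide by the smallest (0.095 mol Na): Fe 1.000, Na 1.000, O 2.000
≈ 1:1:2 → FeNaO2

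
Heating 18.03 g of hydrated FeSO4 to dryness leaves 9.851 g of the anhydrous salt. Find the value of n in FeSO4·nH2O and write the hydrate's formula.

FeSO4·7H2O

Mass of water lost = 18.03 − 9.851 = 8.179 g → 8.179 / 18.02 = 0.4539 mol H2O
Molar mass of FeSO4 = 151.92 g/mol → mol FeSO4 = 9.851 / 151.92 = 0.06484
n = 0.4539 / 0.06484 = 7.00 ≈ 7 → FeSO4·7H2O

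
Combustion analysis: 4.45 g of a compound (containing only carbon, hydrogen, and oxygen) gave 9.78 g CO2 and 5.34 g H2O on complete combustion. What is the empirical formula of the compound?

mol C = 9.78 / 44.01 = 0.2222; mass C = 0.2222 × 12.01 = 2.669 g
mol H = 2 × (5.34 / 18.02) = 0.5927; mass H = 0.5927 × 1.008 = 0.5974 g
mass O = 4.45 − (3.266) = 1.184 g → mol O = 0.07398
Smallest is O at 0.07398 mol; normalising gives C 3.004, H 8.011, O 1.000
→ C3H8O

C3H8O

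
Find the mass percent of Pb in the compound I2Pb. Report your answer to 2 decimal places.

44.95%

Molar mass = 2(126.90) + 1(207.2) = 461.000 g/mol
Mass of Pb per mole = 1 × 207.2 = 207.200 g
% Pb = 207.200 / 461.000 × 100 = 44.95%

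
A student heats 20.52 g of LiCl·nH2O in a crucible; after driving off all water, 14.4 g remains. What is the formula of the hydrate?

LiCl·H2O

Mass of water lost = 20.52 − 14.4 = 6.12 g → 6.12 / 18.02 = 0.3396 mol H2O
Molar mass of LiCl = 42.39 g/mol → mol LiCl = 14.4 / 42.39 = 0.3397
n = 0.3396 / 0.3397 = 1.00 ≈ 1 → LiCl·H2O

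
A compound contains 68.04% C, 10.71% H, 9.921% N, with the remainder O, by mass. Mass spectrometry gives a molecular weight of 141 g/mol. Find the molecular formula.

Assume 100 g: 68.04 g C, 10.71 g H, 9.921 g N, 11.329 g O.
Moles — C: 68.04 / 12.01 = 5.665 mol; H: 10.71 / 1.008 = 10.62 mol; N: 9.921 / 14.01 = 0.7081 mol; O: 11.329 / 16.00 = 0.7081 mol
Divide by the smallest (0.7081 mol O): C 8.001, H 15.006, N 1.000, O 1.000
≈ 8:15:1:1 → C8H15NO
Empirical-formula mass = 141.21 g/mol
n = 141 / 141.21 = 1.00 ≈ 1
Molecular formula = empirical formula = C8H15NO

C8H15NO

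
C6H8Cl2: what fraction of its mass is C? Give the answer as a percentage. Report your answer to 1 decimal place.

47.7%

Molar mass = 6(12.01) + 8(1.008) + 2(35.45) = 151.024 g/mol
Mass of C per mole = 6 × 12.01 = 72.060 g
% C = 72.060 / 151.024 × 100 = 47.7%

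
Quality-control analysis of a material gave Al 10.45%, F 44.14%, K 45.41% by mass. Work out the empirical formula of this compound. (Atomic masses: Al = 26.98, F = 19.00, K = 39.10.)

Assume 100 g: 10.45 g Al, 44.14 g F, 45.41 g K.
n(Al) = 10.45/26.98 = 0.3873, n(F) = 44.14/19.00 = 2.323, n(K) = 45.41/39.10 = 1.161
Ratios (÷ 0.3873): Al 1.000, F 5.998, K 2.998
→ AlF6K3

AlF6K3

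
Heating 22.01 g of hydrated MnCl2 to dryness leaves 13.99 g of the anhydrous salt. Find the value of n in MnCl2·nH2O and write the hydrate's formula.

MnCl2·4H2O

Mass of water lost = 22.01 − 13.99 = 8.02 g → 8.02 / 18.02 = 0.4451 mol H2O
Molar mass of MnCl2 = 125.84 g/mol → mol MnCl2 = 13.99 / 125.84 = 0.1112
n = 0.4451 / 0.1112 = 4.00 ≈ 4 → MnCl2·4H2O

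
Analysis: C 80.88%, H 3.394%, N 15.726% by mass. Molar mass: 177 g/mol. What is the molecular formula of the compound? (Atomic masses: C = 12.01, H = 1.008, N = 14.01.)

C12H6N2

Assume 100 g: 80.88 g C, 3.394 g H, 15.726 g N.
Moles — C: 80.88 / 12.01 = 6.734 mol; H: 3.394 / 1.008 = 3.367 mol; N: 15.726 / 14.01 = 1.122 mol
Smallest is N at 1.122 mol; normalising gives C 6.000, H 3.000, N 1.000
Ratio ≈ 6:3:1, so the empirical formula is C6H3N
Empirical-formula mass = 89.09 g/mol
n = 177 / 89.09 = 1.99 ≈ 2
Molecular formula = (C6H3N)×2 = C12H6N2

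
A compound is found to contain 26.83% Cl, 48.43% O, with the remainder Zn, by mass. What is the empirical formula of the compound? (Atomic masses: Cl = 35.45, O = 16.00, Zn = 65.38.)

Assume 100 g: 26.83 g Cl, 48.43 g O, 24.74 g Zn.
n(Cl) = 26.83/35.45 = 0.7568, n(O) = 48.43/16.00 = 3.027, n(Zn) = 24.74/65.38 = 0.3784
Smallest is Zn at 0.3784 mol; normalising gives Cl 2.000, O 7.999, Zn 1.000
Ratio ≈ 2:8:1, so the empirical formula is Cl2O8Zn

Cl2O8Zn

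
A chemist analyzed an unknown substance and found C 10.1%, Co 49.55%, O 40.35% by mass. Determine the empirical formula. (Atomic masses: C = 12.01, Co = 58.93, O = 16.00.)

Assume 100 g: 10.1 g C, 49.55 g Co, 40.35 g O.
C: 10.1 g ÷ 12.01 g/mol = 0.841 mol
Co: 49.55 g ÷ 58.93 g/mol = 0.8408 mol
O: 40.35 g ÷ 16.00 g/mol = 2.522 mol
Ratios (÷ 0.8408): C 1.000, Co 1.000, O 2.999
→ CCoO3

CCoO3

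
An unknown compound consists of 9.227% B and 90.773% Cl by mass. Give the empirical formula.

Assume 100 g: 9.227 g B, 90.773 g Cl.
Moles — B: 9.227 / 10.81 = 0.8536 mol; Cl: 90.773 / 35.45 = 2.561 mol
Ratios (÷ 0.8536): B 1.000, Cl 3.000
→ BCl3

BCl3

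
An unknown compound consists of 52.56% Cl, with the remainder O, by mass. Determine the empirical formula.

ClO2

Assume 100 g: 52.56 g Cl, 47.44 g O.
Moles — Cl: 52.56 / 35.45 = 1.483 mol; O: 47.44 / 16.00 = 2.965 mol
Ratios (÷ 1.483): Cl 1.000, O 2.000
Ratio ≈ 1:2, so the empirical formula is ClO2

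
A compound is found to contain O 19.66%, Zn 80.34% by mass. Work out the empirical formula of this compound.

Assume 100 g: 19.66 g O, 80.34 g Zn.
n(O) = 19.66/16.00 = 1.229, n(Zn) = 80.34/65.38 = 1.229
Ratios (÷ 1.229): O 1.000, Zn 1.000
≈ 1:1 → OZn

OZn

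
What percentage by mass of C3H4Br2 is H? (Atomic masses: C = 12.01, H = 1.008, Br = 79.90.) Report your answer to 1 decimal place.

Molar mass = 3(12.01) + 4(1.008) + 2(79.90) = 199.862 g/mol
Mass of H per mole = 4 × 1.008 = 4.032 g
% H = 4.032 / 199.862 × 100 = 2.0%

2.0%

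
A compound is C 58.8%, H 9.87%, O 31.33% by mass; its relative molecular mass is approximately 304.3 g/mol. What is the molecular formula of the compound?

Assume 100 g: 58.8 g C, 9.87 g H, 31.33 g O.
Moles — C: 58.8 / 12.01 = 4.896 mol; H: 9.87 / 1.008 = 9.792 mol; O: 31.33 / 16.00 = 1.958 mol
Divide by the smallest (1.958 mol O): C 2.500, H 5.001, O 1.000
×2: C 5.00, H 10.00, O 2.00 → C5H10O2
Empirical-formula mass = 102.13 g/mol
n = 304.3 / 102.13 = 2.98 ≈ 3
Molecular formula = (C5H10O2)×3 = C15H30O6

C15H30O6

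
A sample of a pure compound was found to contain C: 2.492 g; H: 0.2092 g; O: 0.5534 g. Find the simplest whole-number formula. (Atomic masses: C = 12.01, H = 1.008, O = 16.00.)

Moles — C: 2.492 / 12.01 = 0.2075 mol; H: 0.2092 / 1.008 = 0.2075 mol; O: 0.5534 / 16.00 = 0.03459 mol
Smallest is O at 0.03459 mol; normalising gives C 5.999, H 6.000, O 1.000
Ratio ≈ 6:6:1, so the empirical formula is C6H6O

C6H6O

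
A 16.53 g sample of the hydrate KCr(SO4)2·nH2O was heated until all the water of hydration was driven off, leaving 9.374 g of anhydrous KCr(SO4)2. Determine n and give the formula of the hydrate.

KCr(SO4)2·12H2O

Mass of water lost = 16.53 − 9.374 = 7.156 g → 7.156 / 18.02 = 0.3971 mol H2O
Molar mass of KCr(SO4)2 = 283.24 g/mol → mol KCr(SO4)2 = 9.374 / 283.24 = 0.0331
n = 0.3971 / 0.0331 = 12.00 ≈ 12 → KCr(SO4)2·12H2O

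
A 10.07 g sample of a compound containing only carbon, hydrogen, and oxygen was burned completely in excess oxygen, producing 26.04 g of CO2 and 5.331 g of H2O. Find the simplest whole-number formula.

mol C = 26.04 / 44.01 = 0.5917; mass C = 0.5917 × 12.01 = 7.106 g
mol H = 2 × (5.331 / 18.02) = 0.5917; mass H = 0.5917 × 1.008 = 0.5964 g
mass O = 10.07 − (7.703) = 2.367 g → mol O = 0.1480
Ratios (÷ 0.148): C 3.999, H 3.999, O 1.000
Ratio ≈ 4:4:1, so the empirical formula is C4H4O

C4H4O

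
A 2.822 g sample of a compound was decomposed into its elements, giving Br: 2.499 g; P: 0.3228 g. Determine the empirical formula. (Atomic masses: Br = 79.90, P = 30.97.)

Br3P

Br: 2.499 g ÷ 79.90 g/mol = 0.03128 mol
P: 0.3228 g ÷ 30.97 g/mol = 0.01042 mol
Divide by the smallest (0.01042 mol P): Br 3.001, P 1.000
≈ 3:1 → Br3P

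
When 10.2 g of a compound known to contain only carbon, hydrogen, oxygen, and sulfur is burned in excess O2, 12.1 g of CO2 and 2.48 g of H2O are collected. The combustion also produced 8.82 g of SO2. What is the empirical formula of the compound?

C2H2OS

mol C = 12.1 / 44.01 = 0.2749; mass C = 0.2749 × 12.01 = 3.302 g
mol H = 2 × (2.48 / 18.02) = 0.2752; mass H = 0.2752 × 1.008 = 0.2775 g
mol S = 8.82 / 64.07 = 0.1377; mass S = 4.415 g
mass O = 10.2 − (7.994) = 2.206 g → mol O = 0.1379
Ratios (÷ 0.1377): C 1.997, H 1.999, O 1.001, S 1.000
Ratio ≈ 2:2:1:1, so the empirical formula is C2H2OS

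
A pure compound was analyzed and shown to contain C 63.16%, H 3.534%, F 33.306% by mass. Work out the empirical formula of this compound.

C3H2F

Assume 100 g: 63.16 g C, 3.534 g H, 33.306 g F.
Moles — C: 63.16 / 12.01 = 5.259 mol; H: 3.534 / 1.008 = 3.506 mol; F: 33.306 / 19.00 = 1.753 mol
Smallest is F at 1.753 mol; normalising gives C 3.000, H 2.000, F 1.000
→ C3H2F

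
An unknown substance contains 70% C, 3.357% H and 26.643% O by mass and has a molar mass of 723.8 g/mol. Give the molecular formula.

Assume 100 g: 70 g C, 3.357 g H, 26.643 g O.
C: 70 g ÷ 12.01 g/mol = 5.828 mol
H: 3.357 g ÷ 1.008 g/mol = 3.33 mol
O: 26.643 g ÷ 16.00 g/mol = 1.665 mol
Divide by the smallest (1.665 mol O): C 3.500, H 2.000, O 1.000
×2: C 7.00, H 4.00, O 2.00 → C7H4O2
Empirical-formula mass = 120.10 g/mol
n = 723.8 / 120.10 = 6.03 ≈ 6
Molecular formula = (C7H4O2)×6 = C42H24O12

C42H24O12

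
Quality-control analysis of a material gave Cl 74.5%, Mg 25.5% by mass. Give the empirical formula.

Cl2Mg

Assume 100 g: 74.5 g Cl, 25.5 g Mg.
Moles — Cl: 74.5 / 35.45 = 2.102 mol; Mg: 25.5 / 24.31 = 1.049 mol
Divide by the smallest (1.049 mol Mg): Cl 2.003, Mg 1.000
≈ 2:1 → Cl2Mg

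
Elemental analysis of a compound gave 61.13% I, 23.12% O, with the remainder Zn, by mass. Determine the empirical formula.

I2O6Zn

Assume 100 g: 61.13 g I, 23.12 g O, 15.75 g Zn.
I: 61.13 g ÷ 126.90 g/mol = 0.4817 mol
O: 23.12 g ÷ 16.00 g/mol = 1.445 mol
Zn: 15.75 g ÷ 65.38 g/mol = 0.2409 mol
Smallest is Zn at 0.2409 mol; normalising gives I 2.000, O 5.998, Zn 1.000
→ I2O6Zn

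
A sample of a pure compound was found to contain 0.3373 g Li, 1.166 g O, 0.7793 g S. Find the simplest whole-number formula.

n(Li) = 0.3373/6.94 = 0.0486, n(O) = 1.166/16.00 = 0.07287, n(S) = 0.7793/32.07 = 0.0243
Divide by the smallest (0.0243 mol S): Li 2.000, O 2.999, S 1.000
Ratio ≈ 2:3:1, so the empirical formula is Li2O3S

Li2O3S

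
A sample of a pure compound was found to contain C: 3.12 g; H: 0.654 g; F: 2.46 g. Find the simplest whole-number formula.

C2H5F

C: 3.12 g ÷ 12.01 g/mol = 0.2598 mol
H: 0.654 g ÷ 1.008 g/mol = 0.6488 mol
F: 2.46 g ÷ 19.00 g/mol = 0.1295 mol
Ratios (÷ 0.1295): C 2.006, H 5.011, F 1.000
≈ 2:5:1 → C2H5F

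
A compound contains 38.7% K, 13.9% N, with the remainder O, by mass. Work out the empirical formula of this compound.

KNO3

Assume 100 g: 38.7 g K, 13.9 g N, 47.4 g O.
Moles — K: 38.7 / 39.10 = 0.9898 mol; N: 13.9 / 14.01 = 0.9921 mol; O: 47.4 / 16.00 = 2.962 mol
Smallest is K at 0.9898 mol; normalising gives K 1.000, N 1.002, O 2.993
≈ 1:1:3 → KNO3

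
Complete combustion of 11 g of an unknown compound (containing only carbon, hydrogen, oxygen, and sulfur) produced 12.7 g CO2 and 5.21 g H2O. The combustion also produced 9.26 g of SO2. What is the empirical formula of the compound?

C2H4OS

mol C = 12.7 / 44.01 = 0.2886; mass C = 0.2886 × 12.01 = 3.466 g
mol H = 2 × (5.21 / 18.02) = 0.5782; mass H = 0.5782 × 1.008 = 0.5829 g
mol S = 9.26 / 64.07 = 0.1445; mass S = 4.635 g
mass O = 11 − (8.684) = 2.316 g → mol O = 0.1448
Divide by the smallest (0.1445 mol S): C 1.997, H 4.001, O 1.002, S 1.000
Ratio ≈ 2:4:1:1, so the empirical formula is C2H4OS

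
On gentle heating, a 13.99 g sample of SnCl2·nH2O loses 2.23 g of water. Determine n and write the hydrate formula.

SnCl2·2H2O

Mass of anhydrous SnCl2 = 13.99 − 2.23 = 11.76 g
mol H2O = 2.23 / 18.02 = 0.1238
Molar mass of SnCl2 = 189.61 g/mol → mol SnCl2 = 11.76 / 189.61 = 0.06202
n = 0.1238 / 0.06202 = 2.00 ≈ 2 → SnCl2·2H2O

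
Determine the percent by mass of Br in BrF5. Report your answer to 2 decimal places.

45.68%

Molar mass = 1(79.90) + 5(19.00) = 174.900 g/mol
Mass of Br per mole = 1 × 79.90 = 79.900 g
% Br = 79.900 / 174.900 × 100 = 45.68%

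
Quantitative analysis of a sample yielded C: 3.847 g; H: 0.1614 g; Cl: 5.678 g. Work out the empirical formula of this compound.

C2HCl

n(C) = 3.847/12.01 = 0.3203, n(H) = 0.1614/1.008 = 0.1601, n(Cl) = 5.678/35.45 = 0.1602
Divide by the smallest (0.1601 mol H): C 2.000, H 1.000, Cl 1.000
≈ 2:1:1 → C2HCl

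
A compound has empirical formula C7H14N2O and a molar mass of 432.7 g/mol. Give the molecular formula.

Empirical-formula mass = 142.20 g/mol
n = 432.7 / 142.20 = 3.04 ≈ 3
Molecular formula = (C7H14N2O)3 = C21H42N6O3

C21H42N6O3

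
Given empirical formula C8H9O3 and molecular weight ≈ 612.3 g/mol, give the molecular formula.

C32H36O12

Empirical-formula mass = 153.15 g/mol
n = 612.3 / 153.15 = 4.00 ≈ 4
Molecular formula = (C8H9O3)4 = C32H36O12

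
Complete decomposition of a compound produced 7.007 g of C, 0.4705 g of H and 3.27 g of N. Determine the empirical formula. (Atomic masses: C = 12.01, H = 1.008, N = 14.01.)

Moles — C: 7.007 / 12.01 = 0.5834 mol; H: 0.4705 / 1.008 = 0.4668 mol; N: 3.27 / 14.01 = 0.2334 mol
Smallest is N at 0.2334 mol; normalising gives C 2.500, H 2.000, N 1.000
Multiply by 2: C 5.00, H 4.00, N 2.00 → C5H4N2

C5H4N2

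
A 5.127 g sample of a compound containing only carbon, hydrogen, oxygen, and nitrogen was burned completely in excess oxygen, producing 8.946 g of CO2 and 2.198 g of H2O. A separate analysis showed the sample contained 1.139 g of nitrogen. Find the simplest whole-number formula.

C5H6N2O2

mol C = 8.946 / 44.01 = 0.2033; mass C = 0.2033 × 12.01 = 2.441 g
mol H = 2 × (2.198 / 18.02) = 0.2440; mass H = 0.2440 × 1.008 = 0.2459 g
mol N = 1.139 / 14.01 = 0.08130
mass O = 5.127 − (3.826) = 1.301 g → mol O = 0.08130
Divide by the smallest (0.0813 mol N): C 2.500, H 3.001, N 1.000, O 1.000
×2: C 5.00, H 6.00, N 2.00, O 2.00 → C5H6N2O2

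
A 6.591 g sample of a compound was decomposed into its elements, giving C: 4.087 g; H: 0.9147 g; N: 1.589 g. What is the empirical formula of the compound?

C3H8N

n(C) = 4.087/12.01 = 0.3403, n(H) = 0.9147/1.008 = 0.9074, n(N) = 1.589/14.01 = 0.1134
Divide by the smallest (0.1134 mol N): C 3.000, H 8.001, N 1.000
Ratio ≈ 3:8:1, so the empirical formula is C3H8N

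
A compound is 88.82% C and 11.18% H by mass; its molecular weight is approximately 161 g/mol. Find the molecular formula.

Assume 100 g: 88.82 g C, 11.18 g H.
C: 88.82 g ÷ 12.01 g/mol = 7.396 mol
H: 11.18 g ÷ 1.008 g/mol = 11.09 mol
Smallest is C at 7.396 mol; normalising gives C 1.000, H 1.500
Multiply by 2: C 2.00, H 3.00 → C2H3
Empirical-formula mass = 27.04 g/mol
n = 161 / 27.04 = 5.95 ≈ 6
Molecular formula = (C2H3)×6 = C12H18

C12H18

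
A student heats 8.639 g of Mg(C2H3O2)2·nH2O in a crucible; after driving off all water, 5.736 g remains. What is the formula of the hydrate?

Mg(C2H3O2)2·4H2O

Mass of water lost = 8.639 − 5.736 = 2.903 g → 2.903 / 18.02 = 0.1611 mol H2O
Molar mass of Mg(C2H3O2)2 = 142.40 g/mol → mol Mg(C2H3O2)2 = 5.736 / 142.40 = 0.04028
n = 0.1611 / 0.04028 = 4.00 ≈ 4 → Mg(C2H3O2)2·4H2O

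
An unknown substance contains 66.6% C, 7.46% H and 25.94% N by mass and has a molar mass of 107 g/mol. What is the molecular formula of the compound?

C6H8N2

Assume 100 g: 66.6 g C, 7.46 g H, 25.94 g N.
Moles — C: 66.6 / 12.01 = 5.545 mol; H: 7.46 / 1.008 = 7.401 mol; N: 25.94 / 14.01 = 1.852 mol
Divide by the smallest (1.852 mol N): C 2.995, H 3.997, N 1.000
→ C3H4N
Empirical-formula mass = 54.07 g/mol
n = 107 / 54.07 = 1.98 ≈ 2
Molecular formula = (C3H4N)×2 = C6H8N2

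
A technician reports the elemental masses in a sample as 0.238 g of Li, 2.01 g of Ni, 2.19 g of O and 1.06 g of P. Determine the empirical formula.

n(Li) = 0.238/6.94 = 0.03429, n(Ni) = 2.01/58.69 = 0.03425, n(O) = 2.19/16.00 = 0.1369, n(P) = 1.06/30.97 = 0.03423
Ratios (÷ 0.03423): Li 1.002, Ni 1.001, O 3.999, P 1.000
Ratio ≈ 1:1:4:1, so the empirical formula is LiNiO4P

LiNiO4P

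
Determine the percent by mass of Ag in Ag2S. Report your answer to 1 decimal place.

Molar mass = 2(107.87) + 1(32.07) = 247.810 g/mol
Mass of Ag per mole = 2 × 107.87 = 215.740 g
% Ag = 215.740 / 247.810 × 100 = 87.1%

87.1%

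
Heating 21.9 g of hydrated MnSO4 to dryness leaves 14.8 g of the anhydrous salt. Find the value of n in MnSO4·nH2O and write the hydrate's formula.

MnSO4·4H2O

Mass of water lost = 21.9 − 14.8 = 7.1 g → 7.1 / 18.02 = 0.394 mol H2O
Molar mass of MnSO4 = 151.01 g/mol → mol MnSO4 = 14.8 / 151.01 = 0.09801
n = 0.394 / 0.09801 = 4.02 ≈ 4 → MnSO4·4H2O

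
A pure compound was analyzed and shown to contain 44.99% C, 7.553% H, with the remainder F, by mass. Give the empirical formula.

C3H6F2

Assume 100 g: 44.99 g C, 7.553 g H, 47.457 g F.
n(C) = 44.99/12.01 = 3.746, n(H) = 7.553/1.008 = 7.493, n(F) = 47.457/19.00 = 2.498
Divide by the smallest (2.498 mol F): C 1.500, H 3.000, F 1.000
Multiply by 2: C 3.00, H 6.00, F 2.00 → C3H6F2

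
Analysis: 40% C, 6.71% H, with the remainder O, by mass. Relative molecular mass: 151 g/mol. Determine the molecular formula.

Assume 100 g: 40 g C, 6.71 g H, 53.29 g O.
C: 40 g ÷ 12.01 g/mol = 3.331 mol
H: 6.71 g ÷ 1.008 g/mol = 6.657 mol
O: 53.29 g ÷ 16.00 g/mol = 3.331 mol
Smallest is C at 3.331 mol; normalising gives C 1.000, H 1.999, O 1.000
≈ 1:2:1 → CH2O
Empirical-formula mass = 30.03 g/mol
n = 151 / 30.03 = 5.03 ≈ 5
Molecular formula = (CH2O)×5 = C5H10O5

C5H10O5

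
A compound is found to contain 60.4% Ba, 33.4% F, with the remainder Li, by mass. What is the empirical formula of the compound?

BaF4Li2

Assume 100 g: 60.4 g Ba, 33.4 g F, 6.2 g Li.
n(Ba) = 60.4/137.33 = 0.4398, n(F) = 33.4/19.00 = 1.758, n(Li) = 6.2/6.94 = 0.8934
Ratios (÷ 0.4398): Ba 1.000, F 3.997, Li 2.031
→ BaF4Li2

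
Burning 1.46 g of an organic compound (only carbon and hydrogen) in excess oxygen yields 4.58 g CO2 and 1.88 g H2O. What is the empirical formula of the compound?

CH2

mol C = 4.58 / 44.01 = 0.1041; mass C = 0.1041 × 12.01 = 1.250 g
mol H = 2 × (1.88 / 18.02) = 0.2087; mass H = 0.2087 × 1.008 = 0.2103 g
Ratios (÷ 0.1041): C 1.000, H 2.005
≈ 1:2 → CH2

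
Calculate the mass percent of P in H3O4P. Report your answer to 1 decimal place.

31.6%

Molar mass = 3(1.008) + 4(16.00) + 1(30.97) = 97.994 g/mol
Mass of P per mole = 1 × 30.97 = 30.970 g
% P = 30.970 / 97.994 × 100 = 31.6%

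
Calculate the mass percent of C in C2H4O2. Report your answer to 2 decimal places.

Molar mass = 2(12.01) + 4(1.008) + 2(16.00) = 60.052 g/mol
Mass of C per mole = 2 × 12.01 = 24.020 g
% C = 24.020 / 60.052 × 100 = 40.00%

40.00%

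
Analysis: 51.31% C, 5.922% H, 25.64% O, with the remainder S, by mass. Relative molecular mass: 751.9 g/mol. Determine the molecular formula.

Assume 100 g: 51.31 g C, 5.922 g H, 25.64 g O, 17.128 g S.
C: 51.31 g ÷ 12.01 g/mol = 4.272 mol
H: 5.922 g ÷ 1.008 g/mol = 5.875 mol
O: 25.64 g ÷ 16.00 g/mol = 1.603 mol
S: 17.128 g ÷ 32.07 g/mol = 0.5341 mol
Divide by the smallest (0.5341 mol S): C 7.999, H 11.000, O 3.000, S 1.000
→ C8H11O3S
Empirical-formula mass = 187.24 g/mol
n = 751.9 / 187.24 = 4.02 ≈ 4
Molecular formula = (C8H11O3S)×4 = C32H44O12S4

C32H44O12S4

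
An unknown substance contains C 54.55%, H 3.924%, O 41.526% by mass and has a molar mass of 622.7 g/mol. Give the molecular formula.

C28H24O16

Assume 100 g: 54.55 g C, 3.924 g H, 41.526 g O.
n(C) = 54.55/12.01 = 4.542, n(H) = 3.924/1.008 = 3.893, n(O) = 41.526/16.00 = 2.595
Divide by the smallest (2.595 mol O): C 1.750, H 1.500, O 1.000
Scaling by 4: C 7.00, H 6.00, O 4.00 → C7H6O4
Empirical-formula mass = 154.12 g/mol
n = 622.7 / 154.12 = 4.04 ≈ 4
Molecular formula = (C7H6O4)×4 = C28H24O16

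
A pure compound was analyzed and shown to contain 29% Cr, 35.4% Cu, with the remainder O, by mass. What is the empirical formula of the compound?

CrCuO4

Assume 100 g: 29 g Cr, 35.4 g Cu, 35.6 g O.
Cr: 29 g ÷ 52.00 g/mol = 0.5577 mol
Cu: 35.4 g ÷ 63.55 g/mol = 0.557 mol
O: 35.6 g ÷ 16.00 g/mol = 2.225 mol
Ratios (÷ 0.557): Cr 1.001, Cu 1.000, O 3.994
Ratio ≈ 1:1:4, so the empirical formula is CrCuO4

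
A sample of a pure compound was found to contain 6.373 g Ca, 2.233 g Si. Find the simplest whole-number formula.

Ca2Si

Ca: 6.373 g ÷ 40.08 g/mol = 0.159 mol
Si: 2.233 g ÷ 28.09 g/mol = 0.07949 mol
Ratios (÷ 0.07949): Ca 2.000, Si 1.000
Ratio ≈ 2:1, so the empirical formula is Ca2Si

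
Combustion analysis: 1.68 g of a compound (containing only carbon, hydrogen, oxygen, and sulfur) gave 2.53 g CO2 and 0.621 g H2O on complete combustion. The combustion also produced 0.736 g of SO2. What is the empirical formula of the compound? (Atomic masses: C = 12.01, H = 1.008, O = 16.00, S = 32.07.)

mol C = 2.53 / 44.01 = 0.05749; mass C = 0.05749 × 12.01 = 0.6904 g
mol H = 2 × (0.621 / 18.02) = 0.06892; mass H = 0.06892 × 1.008 = 0.06947 g
mol S = 0.736 / 64.07 = 0.01149; mass S = 0.3684 g
mass O = 1.68 − (1.128) = 0.5517 g → mol O = 0.03448
Divide by the smallest (0.01149 mol S): C 5.004, H 6.000, O 3.002, S 1.000
≈ 5:6:3:1 → C5H6O3S

C5H6O3S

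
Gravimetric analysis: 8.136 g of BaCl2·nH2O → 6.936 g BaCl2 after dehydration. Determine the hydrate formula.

Mass of water lost = 8.136 − 6.936 = 1.2 g → 1.2 / 18.02 = 0.06659 mol H2O
Molar mass of BaCl2 = 208.23 g/mol → mol BaCl2 = 6.936 / 208.23 = 0.03331
n = 0.06659 / 0.03331 = 2.00 ≈ 2 → BaCl2·2H2O

BaCl2·2H2O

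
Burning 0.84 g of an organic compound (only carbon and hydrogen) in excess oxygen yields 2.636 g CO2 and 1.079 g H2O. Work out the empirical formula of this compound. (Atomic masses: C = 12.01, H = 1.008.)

mol C = 2.636 / 44.01 = 0.05990; mass C = 0.05990 × 12.01 = 0.7193 g
mol H = 2 × (1.079 / 18.02) = 0.1198; mass H = 0.1198 × 1.008 = 0.1207 g
Divide by the smallest (0.0599 mol C): C 1.000, H 1.999
≈ 1:2 → CH2

CH2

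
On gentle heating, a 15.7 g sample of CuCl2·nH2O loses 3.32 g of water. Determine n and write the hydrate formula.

Mass of anhydrous CuCl2 = 15.7 − 3.32 = 12.38 g
mol H2O = 3.32 / 18.02 = 0.1842
Molar mass of CuCl2 = 134.45 g/mol → mol CuCl2 = 12.38 / 134.45 = 0.09208
n = 0.1842 / 0.09208 = 2.00 ≈ 2 → CuCl2·2H2O

CuCl2·2H2O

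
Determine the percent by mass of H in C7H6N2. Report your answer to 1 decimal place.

Molar mass = 7(12.01) + 6(1.008) + 2(14.01) = 118.138 g/mol
Mass of H per mole = 6 × 1.008 = 6.048 g
% H = 6.048 / 118.138 × 100 = 5.1%

5.1%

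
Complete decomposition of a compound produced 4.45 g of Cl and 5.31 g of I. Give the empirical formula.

Moles — Cl: 4.45 / 35.45 = 0.1255 mol; I: 5.31 / 126.90 = 0.04184 mol
Divide by the smallest (0.04184 mol I): Cl 3.000, I 1.000
≈ 3:1 → Cl3I

Cl3I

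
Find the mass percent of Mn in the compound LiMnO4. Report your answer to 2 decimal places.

Molar mass = 1(6.94) + 1(54.94) + 4(16.00) = 125.880 g/mol
Mass of Mn per mole = 1 × 54.94 = 54.940 g
% Mn = 54.940 / 125.880 × 100 = 43.64%

43.64%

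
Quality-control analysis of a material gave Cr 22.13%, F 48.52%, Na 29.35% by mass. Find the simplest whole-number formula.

Assume 100 g: 22.13 g Cr, 48.52 g F, 29.35 g Na.
Cr: 22.13 g ÷ 52.00 g/mol = 0.4256 mol
F: 48.52 g ÷ 19.00 g/mol = 2.554 mol
Na: 29.35 g ÷ 22.99 g/mol = 1.277 mol
Ratios (÷ 0.4256): Cr 1.000, F 6.001, Na 3.000
≈ 1:6:3 → CrF6Na3

CrF6Na3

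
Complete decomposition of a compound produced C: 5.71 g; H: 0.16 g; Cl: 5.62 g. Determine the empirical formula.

n(C) = 5.71/12.01 = 0.4754, n(H) = 0.16/1.008 = 0.1587, n(Cl) = 5.62/35.45 = 0.1585
Smallest is Cl at 0.1585 mol; normalising gives C 2.999, H 1.001, Cl 1.000
Ratio ≈ 3:1:1, so the empirical formula is C3HCl

C3HCl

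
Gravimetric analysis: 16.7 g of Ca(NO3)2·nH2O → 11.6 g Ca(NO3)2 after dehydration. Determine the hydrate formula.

Ca(NO3)2·4H2O

Mass of water lost = 16.7 − 11.6 = 5.1 g → 5.1 / 18.02 = 0.283 mol H2O
Molar mass of Ca(NO3)2 = 164.10 g/mol → mol Ca(NO3)2 = 11.6 / 164.10 = 0.07069
n = 0.283 / 0.07069 = 4.00 ≈ 4 → Ca(NO3)2·4H2O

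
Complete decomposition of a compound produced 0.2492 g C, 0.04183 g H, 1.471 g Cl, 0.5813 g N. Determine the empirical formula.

C: 0.2492 g ÷ 12.01 g/mol = 0.02075 mol
H: 0.04183 g ÷ 1.008 g/mol = 0.0415 mol
Cl: 1.471 g ÷ 35.45 g/mol = 0.0415 mol
N: 0.5813 g ÷ 14.01 g/mol = 0.04149 mol
Smallest is C at 0.02075 mol; normalising gives C 1.000, H 2.000, Cl 2.000, N 2.000
≈ 1:2:2:2 → CH2Cl2N2

CH2Cl2N2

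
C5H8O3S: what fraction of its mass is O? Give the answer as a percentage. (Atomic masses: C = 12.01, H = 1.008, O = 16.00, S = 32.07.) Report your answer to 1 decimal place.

Molar mass = 5(12.01) + 8(1.008) + 3(16.00) + 1(32.07) = 148.184 g/mol
Mass of O per mole = 3 × 16.00 = 48.000 g
% O = 48.000 / 148.184 × 100 = 32.4%

32.4%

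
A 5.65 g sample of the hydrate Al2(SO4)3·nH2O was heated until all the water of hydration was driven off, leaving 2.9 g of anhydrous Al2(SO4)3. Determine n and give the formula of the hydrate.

Mass of water lost = 5.65 − 2.9 = 2.75 g → 2.75 / 18.02 = 0.1526 mol H2O
Molar mass of Al2(SO4)3 = 342.17 g/mol → mol Al2(SO4)3 = 2.9 / 342.17 = 0.008475
n = 0.1526 / 0.008475 = 18.01 ≈ 18 → Al2(SO4)3·18H2O

Al2(SO4)3·18H2O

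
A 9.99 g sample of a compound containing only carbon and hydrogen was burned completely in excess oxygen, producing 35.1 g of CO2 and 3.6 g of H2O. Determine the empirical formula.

mol C = 35.1 / 44.01 = 0.7975; mass C = 0.7975 × 12.01 = 9.579 g
mol H = 2 × (3.6 / 18.02) = 0.3996; mass H = 0.3996 × 1.008 = 0.4028 g
Divide by the smallest (0.3996 mol H): C 1.996, H 1.000
Ratio ≈ 2:1, so the empirical formula is C2H

C2H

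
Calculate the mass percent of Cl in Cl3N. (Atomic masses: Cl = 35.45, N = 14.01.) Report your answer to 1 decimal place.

88.4%

Molar mass = 3(35.45) + 1(14.01) = 120.360 g/mol
Mass of Cl per mole = 3 × 35.45 = 106.350 g
% Cl = 106.350 / 120.360 × 100 = 88.4%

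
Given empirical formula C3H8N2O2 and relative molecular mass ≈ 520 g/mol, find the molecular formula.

C15H40N10O10

Empirical-formula mass = 104.11 g/mol
n = 520 / 104.11 = 4.99 ≈ 5
Molecular formula = (C3H8N2O2)5 = C15H40N10O10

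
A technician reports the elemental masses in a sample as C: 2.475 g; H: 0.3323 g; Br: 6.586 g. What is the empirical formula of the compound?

C5H8Br2

C: 2.475 g ÷ 12.01 g/mol = 0.2061 mol
H: 0.3323 g ÷ 1.008 g/mol = 0.3297 mol
Br: 6.586 g ÷ 79.90 g/mol = 0.08243 mol
Smallest is Br at 0.08243 mol; normalising gives C 2.500, H 3.999, Br 1.000
Scaling by 2: C 5.00, H 8.00, Br 2.00 → C5H8Br2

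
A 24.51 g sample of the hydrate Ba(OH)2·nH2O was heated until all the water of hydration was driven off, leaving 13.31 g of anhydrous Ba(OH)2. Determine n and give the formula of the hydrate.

Ba(OH)2·8H2O

Mass of water lost = 24.51 − 13.31 = 11.2 g → 11.2 / 18.02 = 0.6215 mol H2O
Molar mass of Ba(OH)2 = 171.35 g/mol → mol Ba(OH)2 = 13.31 / 171.35 = 0.07768
n = 0.6215 / 0.07768 = 8.00 ≈ 8 → Ba(OH)2·8H2O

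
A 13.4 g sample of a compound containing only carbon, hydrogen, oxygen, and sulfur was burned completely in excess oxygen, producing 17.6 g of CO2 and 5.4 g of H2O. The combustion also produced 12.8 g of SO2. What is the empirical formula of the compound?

C4H6OS2

mol C = 17.6 / 44.01 = 0.3999; mass C = 0.3999 × 12.01 = 4.803 g
mol H = 2 × (5.4 / 18.02) = 0.5993; mass H = 0.5993 × 1.008 = 0.6041 g
mol S = 12.8 / 64.07 = 0.1998; mass S = 6.407 g
mass O = 13.4 − (11.81) = 1.586 g → mol O = 0.09912
Divide by the smallest (0.09912 mol O): C 4.034, H 6.046, O 1.000, S 2.015
Ratio ≈ 4:6:1:2, so the empirical formula is C4H6OS2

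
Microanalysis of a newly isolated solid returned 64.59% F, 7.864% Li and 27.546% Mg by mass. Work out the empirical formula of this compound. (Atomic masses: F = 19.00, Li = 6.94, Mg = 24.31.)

F3LiMg

Assume 100 g: 64.59 g F, 7.864 g Li, 27.546 g Mg.
Moles — F: 64.59 / 19.00 = 3.399 mol; Li: 7.864 / 6.94 = 1.133 mol; Mg: 27.546 / 24.31 = 1.133 mol
Divide by the smallest (1.133 mol Mg): F 3.000, Li 1.000, Mg 1.000
≈ 3:1:1 → F3LiMg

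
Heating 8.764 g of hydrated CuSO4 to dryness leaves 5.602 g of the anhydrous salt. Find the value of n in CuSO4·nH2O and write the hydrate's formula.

Mass of water lost = 8.764 − 5.602 = 3.162 g → 3.162 / 18.02 = 0.1755 mol H2O
Molar mass of CuSO4 = 159.62 g/mol → mol CuSO4 = 5.602 / 159.62 = 0.0351
n = 0.1755 / 0.0351 = 5.00 ≈ 5 → CuSO4·5H2O

CuSO4·5H2O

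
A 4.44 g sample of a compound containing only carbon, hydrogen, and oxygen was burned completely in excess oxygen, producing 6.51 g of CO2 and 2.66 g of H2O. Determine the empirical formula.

mol C = 6.51 / 44.01 = 0.1479; mass C = 0.1479 × 12.01 = 1.777 g
mol H = 2 × (2.66 / 18.02) = 0.2952; mass H = 0.2952 × 1.008 = 0.2976 g
mass O = 4.44 − (2.074) = 2.366 g → mol O = 0.1479
Ratios (÷ 0.1479): C 1.000, H 1.997, O 1.000
≈ 1:2:1 → CH2O

CH2O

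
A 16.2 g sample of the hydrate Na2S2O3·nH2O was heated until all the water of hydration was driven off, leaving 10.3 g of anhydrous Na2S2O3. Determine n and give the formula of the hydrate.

Mass of water lost = 16.2 − 10.3 = 5.9 g → 5.9 / 18.02 = 0.3274 mol H2O
Molar mass of Na2S2O3 = 158.12 g/mol → mol Na2S2O3 = 10.3 / 158.12 = 0.06514
n = 0.3274 / 0.06514 = 5.03 ≈ 5 → Na2S2O3·5H2O

Na2S2O3·5H2O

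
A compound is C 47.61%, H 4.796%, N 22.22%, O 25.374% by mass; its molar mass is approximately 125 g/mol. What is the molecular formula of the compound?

C5H6N2O2

Assume 100 g: 47.61 g C, 4.796 g H, 22.22 g N, 25.374 g O.
C: 47.61 g ÷ 12.01 g/mol = 3.964 mol
H: 4.796 g ÷ 1.008 g/mol = 4.758 mol
N: 22.22 g ÷ 14.01 g/mol = 1.586 mol
O: 25.374 g ÷ 16.00 g/mol = 1.586 mol
Divide by the smallest (1.586 mol O): C 2.500, H 3.000, N 1.000, O 1.000
×2: C 5.00, H 6.00, N 2.00, O 2.00 → C5H6N2O2
Empirical-formula mass = 126.12 g/mol
n = 125 / 126.12 = 0.99 ≈ 1
Molecular formula = empirical formula = C5H6N2O2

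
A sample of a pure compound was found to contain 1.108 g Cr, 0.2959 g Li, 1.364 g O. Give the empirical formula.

CrLi2O4

n(Cr) = 1.108/52.00 = 0.02131, n(Li) = 0.2959/6.94 = 0.04264, n(O) = 1.364/16.00 = 0.08525
Ratios (÷ 0.02131): Cr 1.000, Li 2.001, O 4.001
Ratio ≈ 1:2:4, so the empirical formula is CrLi2O4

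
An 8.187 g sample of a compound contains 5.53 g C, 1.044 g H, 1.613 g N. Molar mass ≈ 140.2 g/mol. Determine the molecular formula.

C: 5.53 g ÷ 12.01 g/mol = 0.4604 mol
H: 1.044 g ÷ 1.008 g/mol = 1.036 mol
N: 1.613 g ÷ 14.01 g/mol = 0.1151 mol
Ratios (÷ 0.1151): C 3.999, H 8.996, N 1.000
≈ 4:9:1 → C4H9N
Empirical-formula mass = 71.12 g/mol
n = 140.2 / 71.12 = 1.97 ≈ 2
Molecular formula = (C4H9N)×2 = C8H18N2

C8H18N2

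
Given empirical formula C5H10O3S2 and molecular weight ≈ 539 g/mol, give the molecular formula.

C15H30O9S6

Empirical-formula mass = 182.27 g/mol
n = 539 / 182.27 = 2.96 ≈ 3
Molecular formula = (C5H10O3S2)3 = C15H30O9S6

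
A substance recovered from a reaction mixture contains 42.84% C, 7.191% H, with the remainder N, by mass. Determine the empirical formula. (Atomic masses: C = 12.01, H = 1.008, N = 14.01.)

CH2N

Assume 100 g: 42.84 g C, 7.191 g H, 49.969 g N.
Moles — C: 42.84 / 12.01 = 3.567 mol; H: 7.191 / 1.008 = 7.134 mol; N: 49.969 / 14.01 = 3.567 mol
Divide by the smallest (3.567 mol N): C 1.000, H 2.000, N 1.000
→ CH2N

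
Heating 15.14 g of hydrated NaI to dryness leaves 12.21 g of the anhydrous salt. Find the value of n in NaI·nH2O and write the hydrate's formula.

Mass of water lost = 15.14 − 12.21 = 2.93 g → 2.93 / 18.02 = 0.1626 mol H2O
Molar mass of NaI = 149.89 g/mol → mol NaI = 12.21 / 149.89 = 0.08146
n = 0.1626 / 0.08146 = 2.00 ≈ 2 → NaI·2H2O

NaI·2H2O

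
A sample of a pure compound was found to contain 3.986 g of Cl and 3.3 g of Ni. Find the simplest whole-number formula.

Cl: 3.986 g ÷ 35.45 g/mol = 0.1124 mol
Ni: 3.3 g ÷ 58.69 g/mol = 0.05623 mol
Ratios (÷ 0.05623): Cl 2.000, Ni 1.000
Ratio ≈ 2:1, so the empirical formula is Cl2Ni

Cl2Ni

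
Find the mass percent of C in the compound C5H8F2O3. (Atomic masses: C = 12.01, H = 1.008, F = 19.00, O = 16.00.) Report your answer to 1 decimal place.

Molar mass = 5(12.01) + 8(1.008) + 2(19.00) + 3(16.00) = 154.114 g/mol
Mass of C per mole = 5 × 12.01 = 60.050 g
% C = 60.050 / 154.114 × 100 = 39.0%

39.0%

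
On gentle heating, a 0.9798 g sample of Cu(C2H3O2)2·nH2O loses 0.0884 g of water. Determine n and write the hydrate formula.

Cu(C2H3O2)2·H2O

Mass of anhydrous Cu(C2H3O2)2 = 0.9798 − 0.0884 = 0.8914 g
mol H2O = 0.0884 / 18.02 = 0.004906
Molar mass of Cu(C2H3O2)2 = 181.64 g/mol → mol Cu(C2H3O2)2 = 0.8914 / 181.64 = 0.004908
n = 0.004906 / 0.004908 = 1.00 ≈ 1 → Cu(C2H3O2)2·H2O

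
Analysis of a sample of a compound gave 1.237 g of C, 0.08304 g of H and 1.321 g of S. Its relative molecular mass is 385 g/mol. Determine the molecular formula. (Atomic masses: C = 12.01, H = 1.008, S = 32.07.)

Moles — C: 1.237 / 12.01 = 0.103 mol; H: 0.08304 / 1.008 = 0.08238 mol; S: 1.321 / 32.07 = 0.04119 mol
Smallest is S at 0.04119 mol; normalising gives C 2.500, H 2.000, S 1.000
×2: C 5.00, H 4.00, S 2.00 → C5H4S2
Empirical-formula mass = 128.22 g/mol
n = 385 / 128.22 = 3.00 ≈ 3
Molecular formula = (C5H4S2)×3 = C15H12S6

C15H12S6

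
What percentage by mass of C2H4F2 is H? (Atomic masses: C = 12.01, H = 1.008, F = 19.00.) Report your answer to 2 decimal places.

6.10%

Molar mass = 2(12.01) + 4(1.008) + 2(19.00) = 66.052 g/mol
Mass of H per mole = 4 × 1.008 = 4.032 g
% H = 4.032 / 66.052 × 100 = 6.10%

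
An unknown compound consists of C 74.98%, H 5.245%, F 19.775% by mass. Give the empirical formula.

Assume 100 g: 74.98 g C, 5.245 g H, 19.775 g F.
n(C) = 74.98/12.01 = 6.243, n(H) = 5.245/1.008 = 5.203, n(F) = 19.775/19.00 = 1.041
Divide by the smallest (1.041 mol F): C 5.998, H 4.999, F 1.000
≈ 6:5:1 → C6H5F

C6H5F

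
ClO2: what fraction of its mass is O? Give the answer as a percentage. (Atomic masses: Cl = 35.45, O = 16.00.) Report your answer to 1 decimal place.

47.4%

Molar mass = 1(35.45) + 2(16.00) = 67.450 g/mol
Mass of O per mole = 2 × 16.00 = 32.000 g
% O = 32.000 / 67.450 × 100 = 47.4%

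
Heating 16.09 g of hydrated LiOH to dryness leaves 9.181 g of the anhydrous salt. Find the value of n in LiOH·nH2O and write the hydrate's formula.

Mass of water lost = 16.09 − 9.181 = 6.909 g → 6.909 / 18.02 = 0.3834 mol H2O
Molar mass of LiOH = 23.95 g/mol → mol LiOH = 9.181 / 23.95 = 0.3834
n = 0.3834 / 0.3834 = 1.00 ≈ 1 → LiOH·H2O

LiOH·H2O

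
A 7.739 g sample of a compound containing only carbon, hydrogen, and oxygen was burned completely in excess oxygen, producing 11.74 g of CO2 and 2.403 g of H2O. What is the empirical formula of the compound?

CHO

mol C = 11.74 / 44.01 = 0.2668; mass C = 0.2668 × 12.01 = 3.204 g
mol H = 2 × (2.403 / 18.02) = 0.2667; mass H = 0.2667 × 1.008 = 0.2688 g
mass O = 7.739 − (3.473) = 4.266 g → mol O = 0.2667
Divide by the smallest (0.2667 mol O): C 1.000, H 1.000, O 1.000
≈ 1:1:1 → CHO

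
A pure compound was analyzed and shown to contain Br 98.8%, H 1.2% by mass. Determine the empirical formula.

Assume 100 g: 98.8 g Br, 1.2 g H.
n(Br) = 98.8/79.90 = 1.237, n(H) = 1.2/1.008 = 1.19
Ratios (÷ 1.19): Br 1.039, H 1.000
≈ 1:1 → BrH

BrH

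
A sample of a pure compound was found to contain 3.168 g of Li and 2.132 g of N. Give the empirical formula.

Li3N

n(Li) = 3.168/6.94 = 0.4565, n(N) = 2.132/14.01 = 0.1522
Ratios (÷ 0.1522): Li 3.000, N 1.000
≈ 3:1 → Li3N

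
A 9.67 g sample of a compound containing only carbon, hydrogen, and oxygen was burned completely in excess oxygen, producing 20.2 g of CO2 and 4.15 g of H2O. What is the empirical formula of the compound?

mol C = 20.2 / 44.01 = 0.4590; mass C = 0.4590 × 12.01 = 5.512 g
mol H = 2 × (4.15 / 18.02) = 0.4606; mass H = 0.4606 × 1.008 = 0.4643 g
mass O = 9.67 − (5.977) = 3.693 g → mol O = 0.2308
Smallest is O at 0.2308 mol; normalising gives C 1.988, H 1.995, O 1.000
Ratio ≈ 2:2:1, so the empirical formula is C2H2O

C2H2O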